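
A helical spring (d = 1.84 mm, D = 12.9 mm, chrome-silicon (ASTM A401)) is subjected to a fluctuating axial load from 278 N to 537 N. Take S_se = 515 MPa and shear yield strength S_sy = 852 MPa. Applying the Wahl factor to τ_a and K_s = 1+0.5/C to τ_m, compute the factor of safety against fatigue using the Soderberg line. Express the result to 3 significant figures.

0.232

C = D/d = 12.9/1.84 = 7.0109; K_W = (4C−1)/(4C−4)+0.615/C = 1.2125; K_s = 1+0.5/C = 1.0713
F_a = (F_max−F_min)/2 = 129.5 N; F_m = (F_max+F_min)/2 = 407.5 N
τ_a = K_W·8F_aD/(πd³) = 1.2125 × 682.88 = 827.99 MPa
τ_m = K_s·8F_mD/(πd³) = 1.0713 × 2148.8 = 2302.1 MPa
Soderberg: 1/n_f = τ_a/S_se + τ_m/S_sy = 827.99/515 + 2302.1/852 = 1.60775 + 2.70198 = 4.3097
n_f = 1/4.3097 = 0.232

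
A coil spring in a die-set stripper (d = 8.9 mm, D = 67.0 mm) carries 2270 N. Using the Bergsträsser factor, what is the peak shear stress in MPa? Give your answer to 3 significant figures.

Spring index C = D/d = 67.0/8.9 = 7.5281
K_B = (4C+2)/(4C−3) = 32.112/27.112 = 1.1844
τ₀ = 8FD/(πd³) = 8·2270·67.0/(π·8.9³) = 1.21672e+06/2214.7 = 549.38 MPa
τ_max = K·τ₀ = 1.1844 × 549.38 = 650.69 MPa

651 MPa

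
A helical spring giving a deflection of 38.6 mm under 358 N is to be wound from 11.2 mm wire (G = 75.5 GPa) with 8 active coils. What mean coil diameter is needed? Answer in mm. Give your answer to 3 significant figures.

126 mm

Required rate k = F/δ = 358/38.6 = 9.2746 N/mm
D = (Gd⁴/(8N_a·k))^(1/3) = (75.5×10³·11.2⁴/(8·8·9.2746))^(1/3)
  = (2.00144e+06)^(1/3) = 126.0224 mm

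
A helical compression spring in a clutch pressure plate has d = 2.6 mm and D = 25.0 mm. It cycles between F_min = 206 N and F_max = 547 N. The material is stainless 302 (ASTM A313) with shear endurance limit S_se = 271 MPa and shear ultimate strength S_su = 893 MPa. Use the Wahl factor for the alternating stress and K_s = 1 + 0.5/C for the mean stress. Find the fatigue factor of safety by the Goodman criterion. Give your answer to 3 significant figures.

C = D/d = 25.0/2.6 = 9.6154; K_W = (4C−1)/(4C−4)+0.615/C = 1.1510; K_s = 1+0.5/C = 1.0520
F_a = (F_max−F_min)/2 = 170.5 N; F_m = (F_max+F_min)/2 = 376.5 N
τ_a = K_W·8F_aD/(πd³) = 1.1510 × 617.57 = 710.83 MPa
τ_m = K_s·8F_mD/(πd³) = 1.0520 × 1363.7 = 1434.6 MPa
Goodman: 1/n_f = τ_a/S_se + τ_m/S_su = 710.83/271 + 1434.6/893 = 2.62298 + 1.60653 = 4.2295
n_f = 1/4.2295 = 0.2364

0.236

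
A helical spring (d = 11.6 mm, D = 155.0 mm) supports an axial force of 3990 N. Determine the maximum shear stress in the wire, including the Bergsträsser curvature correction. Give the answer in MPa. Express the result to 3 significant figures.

Spring index C = D/d = 155.0/11.6 = 13.3621
K_B = (4C+2)/(4C−3) = 55.448/50.448 = 1.0991
τ₀ = 8FD/(πd³) = 8·3990·155.0/(π·11.6³) = 4.9476e+06/4903.7 = 1009 MPa
τ_max = K·τ₀ = 1.0991 × 1009 = 1109 MPa

1110 MPa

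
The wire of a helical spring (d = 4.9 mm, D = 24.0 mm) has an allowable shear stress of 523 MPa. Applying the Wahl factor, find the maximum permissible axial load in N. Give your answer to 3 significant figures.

C = D/d = 24.0/4.9 = 4.8980
K_W = (4C−1)/(4C−4) + 0.615/C = 18.592/15.592 + 0.1256 = 1.3180
τ_max = K·8FD/(πd³) → F_max = τ_allow·πd³/(8DK)
F_max = 523·π·4.9³/(8·24.0·1.3180) = 1.933e+05/253.05 = 763.89 N

764 N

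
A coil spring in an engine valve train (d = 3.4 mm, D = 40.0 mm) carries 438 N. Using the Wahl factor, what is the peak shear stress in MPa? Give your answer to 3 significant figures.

Spring index C = D/d = 40.0/3.4 = 11.7647
K_W = (4C−1)/(4C−4) + 0.615/C = 46.059/43.059 + 0.0523 = 1.1219
τ₀ = 8FD/(πd³) = 8·438·40.0/(π·3.4³) = 140160/123.48 = 1135.1 MPa
τ_max = K·τ₀ = 1.1219 × 1135.1 = 1273.5 MPa

1270 MPa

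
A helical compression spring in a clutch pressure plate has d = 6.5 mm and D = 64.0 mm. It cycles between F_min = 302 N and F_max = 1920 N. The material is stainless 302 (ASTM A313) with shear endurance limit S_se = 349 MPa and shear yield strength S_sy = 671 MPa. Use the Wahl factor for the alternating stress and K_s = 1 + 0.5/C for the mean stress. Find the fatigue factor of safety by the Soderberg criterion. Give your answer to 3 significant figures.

C = D/d = 64.0/6.5 = 9.8462; K_W = (4C−1)/(4C−4)+0.615/C = 1.1472; K_s = 1+0.5/C = 1.0508
F_a = (F_max−F_min)/2 = 809 N; F_m = (F_max+F_min)/2 = 1111 N
τ_a = K_W·8F_aD/(πd³) = 1.1472 × 480.1 = 550.79 MPa
τ_m = K_s·8F_mD/(πd³) = 1.0508 × 659.32 = 692.8 MPa
Soderberg: 1/n_f = τ_a/S_se + τ_m/S_sy = 550.79/349 + 692.8/671 = 1.57819 + 1.03249 = 2.6107
n_f = 1/2.6107 = 0.383

0.383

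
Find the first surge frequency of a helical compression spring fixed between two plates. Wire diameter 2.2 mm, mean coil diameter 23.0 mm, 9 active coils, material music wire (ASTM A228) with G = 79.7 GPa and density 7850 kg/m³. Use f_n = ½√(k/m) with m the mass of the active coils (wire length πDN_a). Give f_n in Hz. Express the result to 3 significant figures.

166 Hz

k = Gd⁴/(8D³N_a) = (79.7×10³)(2.2⁴)/(8·23.0³·9) = 2.1312 N/mm = 2131.2 N/m
Wire length L = πDN_a = π·23.0·9 = 650.31 mm
m = ρ·(πd²/4)·L = 7850 × 3.8013×10⁻⁶ m² × 0.65031 m = 0.019406 kg
f_n = ½√(k/m) = 0.5·√(2131.2/0.019406) = 0.5·√(1.0983e+05) = 165.7 Hz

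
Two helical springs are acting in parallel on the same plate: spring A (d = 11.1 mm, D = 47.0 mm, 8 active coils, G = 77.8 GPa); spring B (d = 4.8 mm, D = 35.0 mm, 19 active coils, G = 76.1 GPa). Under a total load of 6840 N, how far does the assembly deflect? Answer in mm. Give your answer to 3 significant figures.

k_A = Gd⁴/(8D³N_a) = (77.8×10³)(11.1⁴)/(8·47.0³·8) = 177.75 N/mm
k_B = Gd⁴/(8D³N_a) = (76.1×10³)(4.8⁴)/(8·35.0³·19) = 6.1987 N/mm
Parallel: k_eq = 177.75 + 6.1987 = 183.94 N/mm
δ = F/k_eq = 6840/183.94 = 37.185 mm

37.2 mm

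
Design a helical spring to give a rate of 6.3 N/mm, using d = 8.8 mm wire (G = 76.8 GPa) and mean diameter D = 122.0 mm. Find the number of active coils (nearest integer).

5

N_a = Gd⁴/(8D³k) = (76.8×10³ × 8.8⁴)/(8 × 122.0³ × 6.3)
    = 4.60566e+08 / 9.15187e+07 = 5.032 → 5 coils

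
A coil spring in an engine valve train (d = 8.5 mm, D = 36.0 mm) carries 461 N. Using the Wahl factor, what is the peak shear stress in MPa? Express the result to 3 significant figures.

Spring index C = D/d = 36.0/8.5 = 4.2353
K_W = (4C−1)/(4C−4) + 0.615/C = 15.941/12.941 + 0.1452 = 1.3770
τ₀ = 8FD/(πd³) = 8·461·36.0/(π·8.5³) = 132768/1929.3 = 68.816 MPa
τ_max = K·τ₀ = 1.3770 × 68.816 = 94.761 MPa

94.8 MPa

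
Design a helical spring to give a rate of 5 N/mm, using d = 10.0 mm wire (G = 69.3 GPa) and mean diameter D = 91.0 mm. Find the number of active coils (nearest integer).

23

N_a = Gd⁴/(8D³k) = (69.3×10³ × 10.0⁴)/(8 × 91.0³ × 5)
    = 6.93e+08 / 3.01428e+07 = 22.99 → 23 coils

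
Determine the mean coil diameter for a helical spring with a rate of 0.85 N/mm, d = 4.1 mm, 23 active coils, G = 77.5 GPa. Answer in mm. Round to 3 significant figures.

D = (Gd⁴/(8N_a·k))^(1/3) = (77.5×10³·4.1⁴/(8·23·0.85))^(1/3)
  = (140023)^(1/3) = 51.9278 mm

51.9 mm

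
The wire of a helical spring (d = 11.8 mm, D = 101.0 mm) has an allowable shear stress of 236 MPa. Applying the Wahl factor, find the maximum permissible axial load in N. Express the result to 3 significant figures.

1290 N

C = D/d = 101.0/11.8 = 8.5593
K_W = (4C−1)/(4C−4) + 0.615/C = 33.237/30.237 + 0.0719 = 1.1711
τ_max = K·8FD/(πd³) → F_max = τ_allow·πd³/(8DK)
F_max = 236·π·11.8³/(8·101.0·1.1711) = 1.2182e+06/946.22 = 1287.4 N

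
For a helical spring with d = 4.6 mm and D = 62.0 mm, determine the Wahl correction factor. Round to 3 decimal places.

1.106

C = D/d = 62.0/4.6 = 13.4783
K_W = (4C−1)/(4C−4) + 0.615/C = 52.913/49.913 + 0.0456 = 1.1057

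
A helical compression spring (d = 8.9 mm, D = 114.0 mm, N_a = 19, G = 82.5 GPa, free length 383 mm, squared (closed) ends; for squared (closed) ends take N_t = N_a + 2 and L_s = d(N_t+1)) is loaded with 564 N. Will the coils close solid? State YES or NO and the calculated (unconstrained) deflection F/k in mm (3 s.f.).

YES, δ = 245 mm

k = Gd⁴/(8D³N_a) = (82.5×10³)(8.9⁴)/(8·114.0³·19) = 2.2986 N/mm
N_t = 21; L_s = 8.9·22 = 195.8 mm; δ_solid = L₀ − L_s = 383 − 195.8 = 187.2 mm
δ = F/k = 564/2.2986 = 245.37 mm
δ ≥ δ_solid → spring goes solid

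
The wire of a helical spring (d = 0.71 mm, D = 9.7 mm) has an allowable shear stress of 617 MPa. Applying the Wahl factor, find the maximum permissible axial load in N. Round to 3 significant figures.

8.10 N

C = D/d = 9.7/0.71 = 13.6620
K_W = (4C−1)/(4C−4) + 0.615/C = 53.648/50.648 + 0.0450 = 1.1042
τ_max = K·8FD/(πd³) → F_max = τ_allow·πd³/(8DK)
F_max = 617·π·0.71³/(8·9.7·1.1042) = 693.76/85.69 = 8.0962 N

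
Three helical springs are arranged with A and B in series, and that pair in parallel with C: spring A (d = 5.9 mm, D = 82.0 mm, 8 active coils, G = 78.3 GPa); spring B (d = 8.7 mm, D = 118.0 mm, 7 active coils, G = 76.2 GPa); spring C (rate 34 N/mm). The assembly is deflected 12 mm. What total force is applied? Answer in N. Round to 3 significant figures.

429 N

k_A = Gd⁴/(8D³N_a) = (78.3×10³)(5.9⁴)/(8·82.0³·8) = 2.6887 N/mm
k_B = Gd⁴/(8D³N_a) = (76.2×10³)(8.7⁴)/(8·118.0³·7) = 4.7446 N/mm
Springs A,B series: k_AB = 1/(1/2.6887+1/4.7446) = 1.7162 N/mm; parallel with C: k_eq = 1.7162+34 = 35.716 N/mm
F = k_eq·δ = 35.716·12 = 428.59 N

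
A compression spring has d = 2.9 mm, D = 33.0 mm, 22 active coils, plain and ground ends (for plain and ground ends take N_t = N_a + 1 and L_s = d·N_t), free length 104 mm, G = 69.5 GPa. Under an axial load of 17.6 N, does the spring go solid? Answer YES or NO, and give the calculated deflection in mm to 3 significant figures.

NO, δ = 22.6 mm

k = Gd⁴/(8D³N_a) = (69.5×10³)(2.9⁴)/(8·33.0³·22) = 0.77718 N/mm
N_t = 23; L_s = 2.9·23 = 66.7 mm; δ_solid = L₀ − L_s = 104 − 66.7 = 37.3 mm
δ = F/k = 17.6/0.77718 = 22.646 mm
δ < δ_solid → spring does not go solid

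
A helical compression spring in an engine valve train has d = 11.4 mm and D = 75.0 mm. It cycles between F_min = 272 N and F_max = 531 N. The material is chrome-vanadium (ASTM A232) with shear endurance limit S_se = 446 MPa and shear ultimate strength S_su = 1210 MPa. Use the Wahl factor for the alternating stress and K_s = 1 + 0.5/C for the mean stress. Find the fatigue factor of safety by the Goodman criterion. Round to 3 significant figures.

10.9

C = D/d = 75.0/11.4 = 6.5789; K_W = (4C−1)/(4C−4)+0.615/C = 1.2279; K_s = 1+0.5/C = 1.0760
F_a = (F_max−F_min)/2 = 129.5 N; F_m = (F_max+F_min)/2 = 401.5 N
τ_a = K_W·8F_aD/(πd³) = 1.2279 × 16.694 = 20.499 MPa
τ_m = K_s·8F_mD/(πd³) = 1.0760 × 51.757 = 55.691 MPa
Goodman: 1/n_f = τ_a/S_se + τ_m/S_su = 20.499/446 + 55.691/1210 = 0.04596 + 0.04603 = 0.091987
n_f = 1/0.091987 = 10.87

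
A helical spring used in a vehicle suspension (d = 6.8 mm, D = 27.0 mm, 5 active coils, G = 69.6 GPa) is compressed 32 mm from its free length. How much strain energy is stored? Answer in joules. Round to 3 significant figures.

96.8 J

k = Gd⁴/(8D³N_a) = (69.6×10³)(6.8⁴)/(8·27.0³·5) = 189.01 N/mm
U = ½kδ² = 0.5 × 189.01 × 32² = 96775 N·mm = 96.775 J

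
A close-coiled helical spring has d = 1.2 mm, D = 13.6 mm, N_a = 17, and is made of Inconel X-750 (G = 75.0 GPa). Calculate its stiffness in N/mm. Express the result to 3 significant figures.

0.455 N/mm

k = Gd⁴/(8D³N_a) = (75.0×10³ × 1.2⁴) / (8 × 13.6³ × 17)
  = 155520 / 342102 = 0.4546 N/mm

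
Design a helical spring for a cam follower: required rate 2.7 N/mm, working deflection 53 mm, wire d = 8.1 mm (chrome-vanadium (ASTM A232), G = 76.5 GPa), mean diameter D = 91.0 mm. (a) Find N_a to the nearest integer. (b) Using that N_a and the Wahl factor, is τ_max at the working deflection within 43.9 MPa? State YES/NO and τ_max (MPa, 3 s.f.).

N_a = Gd⁴/(8D³k) = (76.5×10³)(8.1⁴)/(8·91.0³·2.7) = 20.23 → N_a = 20
Actual rate k = Gd⁴/(8D³·20) = 2.7312 N/mm
Working load F = kδ = 2.7312·53 = 144.75 N
C = 91.0/8.1 = 11.2346; K_W = (4C−1)/(4C−4)+0.615/C = 1.1280
τ_max = K_W·8FD/(πd³) = 1.1280·63.119 = 71.2 MPa
τ_max > 43.9 MPa → exceeds allowable

(a) 20 coils; (b) NO, τ_max = 71.2 MPa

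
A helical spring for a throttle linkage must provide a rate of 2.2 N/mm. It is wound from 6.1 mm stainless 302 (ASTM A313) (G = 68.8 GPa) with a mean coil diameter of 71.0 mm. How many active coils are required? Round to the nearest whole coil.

N_a = Gd⁴/(8D³k) = (68.8×10³ × 6.1⁴)/(8 × 71.0³ × 2.2)
    = 9.52594e+07 / 6.29923e+06 = 15.12 → 15 coils

15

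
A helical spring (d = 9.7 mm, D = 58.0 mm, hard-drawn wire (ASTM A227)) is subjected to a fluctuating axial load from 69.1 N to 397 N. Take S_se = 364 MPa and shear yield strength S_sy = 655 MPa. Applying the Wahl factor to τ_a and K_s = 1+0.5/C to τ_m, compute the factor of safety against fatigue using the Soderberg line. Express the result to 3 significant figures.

6.50

C = D/d = 58.0/9.7 = 5.9794; K_W = (4C−1)/(4C−4)+0.615/C = 1.2535; K_s = 1+0.5/C = 1.0836
F_a = (F_max−F_min)/2 = 163.95 N; F_m = (F_max+F_min)/2 = 233.05 N
τ_a = K_W·8F_aD/(πd³) = 1.2535 × 26.532 = 33.257 MPa
τ_m = K_s·8F_mD/(πd³) = 1.0836 × 37.714 = 40.868 MPa
Soderberg: 1/n_f = τ_a/S_se + τ_m/S_sy = 33.257/364 + 40.868/655 = 0.09136 + 0.06239 = 0.15376
n_f = 1/0.15376 = 6.504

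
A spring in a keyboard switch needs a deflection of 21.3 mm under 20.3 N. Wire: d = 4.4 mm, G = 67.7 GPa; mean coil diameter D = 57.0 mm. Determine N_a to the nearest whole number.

Required rate k = F/δ = 20.3/21.3 = 0.95305 N/mm
N_a = Gd⁴/(8D³k) = (67.7×10³ × 4.4⁴)/(8 × 57.0³ × 0.95305)
    = 2.53746e+07 / 1.41199e+06 = 17.97 → 18 coils

18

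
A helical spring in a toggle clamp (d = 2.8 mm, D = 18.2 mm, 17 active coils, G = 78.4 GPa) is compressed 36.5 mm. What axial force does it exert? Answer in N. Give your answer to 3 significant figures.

215 N

k = Gd⁴/(8D³N_a) = (78.4×10³)(2.8⁴)/(8·18.2³·17) = 5.8775 N/mm
F = k·δ = 5.8775 × 36.5 = 214.53 N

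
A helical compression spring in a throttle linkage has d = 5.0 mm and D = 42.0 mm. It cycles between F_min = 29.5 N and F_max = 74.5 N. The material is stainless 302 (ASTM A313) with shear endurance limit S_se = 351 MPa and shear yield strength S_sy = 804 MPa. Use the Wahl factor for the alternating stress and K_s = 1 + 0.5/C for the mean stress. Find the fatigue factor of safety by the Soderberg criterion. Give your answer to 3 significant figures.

C = D/d = 42.0/5.0 = 8.4000; K_W = (4C−1)/(4C−4)+0.615/C = 1.1746; K_s = 1+0.5/C = 1.0595
F_a = (F_max−F_min)/2 = 22.5 N; F_m = (F_max+F_min)/2 = 52 N
τ_a = K_W·8F_aD/(πd³) = 1.1746 × 19.251 = 22.612 MPa
τ_m = K_s·8F_mD/(πd³) = 1.0595 × 44.492 = 47.14 MPa
Soderberg: 1/n_f = τ_a/S_se + τ_m/S_sy = 22.612/351 + 47.14/804 = 0.06442 + 0.05863 = 0.12305
n_f = 1/0.12305 = 8.127

8.13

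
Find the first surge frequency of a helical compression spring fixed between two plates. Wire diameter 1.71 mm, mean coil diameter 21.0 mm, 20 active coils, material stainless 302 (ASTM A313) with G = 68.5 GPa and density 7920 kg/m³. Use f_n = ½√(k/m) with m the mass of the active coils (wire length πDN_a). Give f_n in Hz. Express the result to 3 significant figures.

64.2 Hz

k = Gd⁴/(8D³N_a) = (68.5×10³)(1.71⁴)/(8·21.0³·20) = 0.39527 N/mm = 395.27 N/m
Wire length L = πDN_a = π·21.0·20 = 1319.5 mm
m = ρ·(πd²/4)·L = 7920 × 2.2966×10⁻⁶ m² × 1.3195 m = 0.024 kg
f_n = ½√(k/m) = 0.5·√(395.27/0.024) = 0.5·√(16470) = 64.168 Hz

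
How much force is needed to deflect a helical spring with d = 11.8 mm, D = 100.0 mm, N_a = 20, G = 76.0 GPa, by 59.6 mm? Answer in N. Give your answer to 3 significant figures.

k = Gd⁴/(8D³N_a) = (76.0×10³)(11.8⁴)/(8·100.0³·20) = 9.2092 N/mm
F = k·δ = 9.2092 × 59.6 = 548.87 N

549 N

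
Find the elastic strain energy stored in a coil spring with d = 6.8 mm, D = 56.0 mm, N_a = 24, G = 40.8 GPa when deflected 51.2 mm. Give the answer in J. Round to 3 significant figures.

3.39 J

k = Gd⁴/(8D³N_a) = (40.8×10³)(6.8⁴)/(8·56.0³·24) = 2.5872 N/mm
U = ½kδ² = 0.5 × 2.5872 × 51.2² = 3391.1 N·mm = 3.3911 J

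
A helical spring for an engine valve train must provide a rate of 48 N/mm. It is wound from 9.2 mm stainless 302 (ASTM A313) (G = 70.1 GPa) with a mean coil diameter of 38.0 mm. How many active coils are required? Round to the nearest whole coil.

24

N_a = Gd⁴/(8D³k) = (70.1×10³ × 9.2⁴)/(8 × 38.0³ × 48)
    = 5.02191e+08 / 2.10708e+07 = 23.83 → 24 coils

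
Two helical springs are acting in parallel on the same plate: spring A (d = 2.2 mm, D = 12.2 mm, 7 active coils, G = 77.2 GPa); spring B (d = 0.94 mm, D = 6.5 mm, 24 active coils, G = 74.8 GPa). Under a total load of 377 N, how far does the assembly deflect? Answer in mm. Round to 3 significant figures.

k_A = Gd⁴/(8D³N_a) = (77.2×10³)(2.2⁴)/(8·12.2³·7) = 17.784 N/mm
k_B = Gd⁴/(8D³N_a) = (74.8×10³)(0.94⁴)/(8·6.5³·24) = 1.1076 N/mm
Parallel: k_eq = 17.784 + 1.1076 = 18.892 N/mm
δ = F/k_eq = 377/18.892 = 19.956 mm

20.0 mm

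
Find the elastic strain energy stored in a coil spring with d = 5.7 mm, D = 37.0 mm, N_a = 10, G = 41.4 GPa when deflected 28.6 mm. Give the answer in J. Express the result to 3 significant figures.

4.41 J

k = Gd⁴/(8D³N_a) = (41.4×10³)(5.7⁴)/(8·37.0³·10) = 10.785 N/mm
U = ½kδ² = 0.5 × 10.785 × 28.6² = 4410.7 N·mm = 4.4107 J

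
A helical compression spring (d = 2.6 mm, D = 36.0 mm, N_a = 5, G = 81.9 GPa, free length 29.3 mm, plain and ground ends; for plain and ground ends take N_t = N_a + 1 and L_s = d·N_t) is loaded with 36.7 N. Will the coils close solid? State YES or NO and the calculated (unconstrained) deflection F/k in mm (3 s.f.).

k = Gd⁴/(8D³N_a) = (81.9×10³)(2.6⁴)/(8·36.0³·5) = 2.0054 N/mm
N_t = 6; L_s = 2.6·6 = 15.6 mm; δ_solid = L₀ − L_s = 29.3 − 15.6 = 13.7 mm
δ = F/k = 36.7/2.0054 = 18.3 mm
δ ≥ δ_solid → spring goes solid

YES, δ = 18.3 mm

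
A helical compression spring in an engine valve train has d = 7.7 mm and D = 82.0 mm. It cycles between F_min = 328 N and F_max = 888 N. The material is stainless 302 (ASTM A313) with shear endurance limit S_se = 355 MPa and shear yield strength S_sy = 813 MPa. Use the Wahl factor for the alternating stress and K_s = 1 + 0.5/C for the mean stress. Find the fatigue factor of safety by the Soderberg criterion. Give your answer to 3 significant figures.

C = D/d = 82.0/7.7 = 10.6494; K_W = (4C−1)/(4C−4)+0.615/C = 1.1355; K_s = 1+0.5/C = 1.0470
F_a = (F_max−F_min)/2 = 280 N; F_m = (F_max+F_min)/2 = 608 N
τ_a = K_W·8F_aD/(πd³) = 1.1355 × 128.07 = 145.42 MPa
τ_m = K_s·8F_mD/(πd³) = 1.0470 × 278.09 = 291.15 MPa
Soderberg: 1/n_f = τ_a/S_se + τ_m/S_sy = 145.42/355 + 291.15/813 = 0.40963 + 0.35811 = 0.76774
n_f = 1/0.76774 = 1.303

1.30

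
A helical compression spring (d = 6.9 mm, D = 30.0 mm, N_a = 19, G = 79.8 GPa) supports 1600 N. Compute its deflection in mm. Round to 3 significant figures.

36.3 mm

k = Gd⁴/(8D³N_a) = (79.8×10³)(6.9⁴)/(8·30.0³·19) = 44.075 N/mm
δ = F/k = 1600 / 44.075 = 36.302 mm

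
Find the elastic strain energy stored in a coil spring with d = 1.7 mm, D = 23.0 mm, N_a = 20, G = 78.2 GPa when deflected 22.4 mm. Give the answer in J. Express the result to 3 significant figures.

k = Gd⁴/(8D³N_a) = (78.2×10³)(1.7⁴)/(8·23.0³·20) = 0.3355 N/mm
U = ½kδ² = 0.5 × 0.3355 × 22.4² = 84.171 N·mm = 0.084171 J

0.0842 J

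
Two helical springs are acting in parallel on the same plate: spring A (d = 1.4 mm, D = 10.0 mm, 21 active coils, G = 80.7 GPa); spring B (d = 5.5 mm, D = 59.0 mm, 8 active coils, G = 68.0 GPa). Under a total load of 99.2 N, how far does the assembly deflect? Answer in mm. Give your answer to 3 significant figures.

k_A = Gd⁴/(8D³N_a) = (80.7×10³)(1.4⁴)/(8·10.0³·21) = 1.8453 N/mm
k_B = Gd⁴/(8D³N_a) = (68.0×10³)(5.5⁴)/(8·59.0³·8) = 4.7339 N/mm
Parallel: k_eq = 1.8453 + 4.7339 = 6.5793 N/mm
δ = F/k_eq = 99.2/6.5793 = 15.078 mm

15.1 mm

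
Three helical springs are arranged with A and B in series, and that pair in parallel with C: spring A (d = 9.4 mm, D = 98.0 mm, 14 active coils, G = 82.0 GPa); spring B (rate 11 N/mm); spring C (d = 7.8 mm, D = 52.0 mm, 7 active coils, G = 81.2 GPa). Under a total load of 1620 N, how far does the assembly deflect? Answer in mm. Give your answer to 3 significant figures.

38.5 mm

k_A = Gd⁴/(8D³N_a) = (82.0×10³)(9.4⁴)/(8·98.0³·14) = 6.0734 N/mm
k_C = Gd⁴/(8D³N_a) = (81.2×10³)(7.8⁴)/(8·52.0³·7) = 38.171 N/mm
Springs A,B series: k_AB = 1/(1/6.0734+1/11) = 3.9129 N/mm; parallel with C: k_eq = 3.9129+38.171 = 42.084 N/mm
δ = F/k_eq = 1620/42.084 = 38.494 mm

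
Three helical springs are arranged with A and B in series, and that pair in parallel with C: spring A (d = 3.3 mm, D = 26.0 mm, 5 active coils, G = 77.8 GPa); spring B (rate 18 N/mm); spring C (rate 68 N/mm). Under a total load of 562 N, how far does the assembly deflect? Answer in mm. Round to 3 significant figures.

k_A = Gd⁴/(8D³N_a) = (77.8×10³)(3.3⁴)/(8·26.0³·5) = 13.124 N/mm
Springs A,B series: k_AB = 1/(1/13.124+1/18) = 7.5899 N/mm; parallel with C: k_eq = 7.5899+68 = 75.59 N/mm
δ = F/k_eq = 562/75.59 = 7.4349 mm

7.43 mm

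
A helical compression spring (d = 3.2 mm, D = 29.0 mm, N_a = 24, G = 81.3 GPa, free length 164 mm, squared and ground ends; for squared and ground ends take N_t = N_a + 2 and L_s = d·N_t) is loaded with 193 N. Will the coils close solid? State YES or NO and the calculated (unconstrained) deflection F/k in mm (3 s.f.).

YES, δ = 106 mm

k = Gd⁴/(8D³N_a) = (81.3×10³)(3.2⁴)/(8·29.0³·24) = 1.8205 N/mm
N_t = 26; L_s = 3.2·26 = 83.2 mm; δ_solid = L₀ − L_s = 164 − 83.2 = 80.8 mm
δ = F/k = 193/1.8205 = 106.01 mm
δ ≥ δ_solid → spring goes solid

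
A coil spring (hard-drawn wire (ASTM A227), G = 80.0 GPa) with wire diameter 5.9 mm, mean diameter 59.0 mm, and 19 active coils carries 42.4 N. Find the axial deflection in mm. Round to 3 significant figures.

13.7 mm

k = Gd⁴/(8D³N_a) = (80.0×10³)(5.9⁴)/(8·59.0³·19) = 3.1053 N/mm
δ = F/k = 42.4 / 3.1053 = 13.654 mm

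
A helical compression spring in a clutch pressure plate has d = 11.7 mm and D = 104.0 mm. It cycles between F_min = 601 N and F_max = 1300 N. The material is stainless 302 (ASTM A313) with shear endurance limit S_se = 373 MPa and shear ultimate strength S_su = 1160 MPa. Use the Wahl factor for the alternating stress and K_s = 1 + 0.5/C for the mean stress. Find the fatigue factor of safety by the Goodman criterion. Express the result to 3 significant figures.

3.09

C = D/d = 104.0/11.7 = 8.8889; K_W = (4C−1)/(4C−4)+0.615/C = 1.1643; K_s = 1+0.5/C = 1.0562
F_a = (F_max−F_min)/2 = 349.5 N; F_m = (F_max+F_min)/2 = 950.5 N
τ_a = K_W·8F_aD/(πd³) = 1.1643 × 57.791 = 67.284 MPa
τ_m = K_s·8F_mD/(πd³) = 1.0562 × 157.17 = 166.01 MPa
Goodman: 1/n_f = τ_a/S_se + τ_m/S_su = 67.284/373 + 166.01/1160 = 0.18039 + 0.14311 = 0.3235
n_f = 1/0.3235 = 3.091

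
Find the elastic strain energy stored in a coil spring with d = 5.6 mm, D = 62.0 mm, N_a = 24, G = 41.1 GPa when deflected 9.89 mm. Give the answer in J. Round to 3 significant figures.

0.0432 J

k = Gd⁴/(8D³N_a) = (41.1×10³)(5.6⁴)/(8·62.0³·24) = 0.88332 N/mm
U = ½kδ² = 0.5 × 0.88332 × 9.89² = 43.2 N·mm = 0.0432 J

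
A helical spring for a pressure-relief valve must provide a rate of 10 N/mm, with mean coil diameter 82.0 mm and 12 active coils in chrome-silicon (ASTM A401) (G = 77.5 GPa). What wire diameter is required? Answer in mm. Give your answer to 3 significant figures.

d = (8D³N_a·k / G)^(1/4) = (8·82.0³·12·10 / (77.5×10³))^0.25
  = (6829.8)^0.25 = 9.0908 mm

9.09 mm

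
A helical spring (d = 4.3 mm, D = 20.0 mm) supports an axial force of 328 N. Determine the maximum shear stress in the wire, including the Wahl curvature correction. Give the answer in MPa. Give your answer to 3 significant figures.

Spring index C = D/d = 20.0/4.3 = 4.6512
K_W = (4C−1)/(4C−4) + 0.615/C = 17.605/14.605 + 0.1322 = 1.3376
τ₀ = 8FD/(πd³) = 8·328·20.0/(π·4.3³) = 52480/249.78 = 210.11 MPa
τ_max = K·τ₀ = 1.3376 × 210.11 = 281.05 MPa

281 MPa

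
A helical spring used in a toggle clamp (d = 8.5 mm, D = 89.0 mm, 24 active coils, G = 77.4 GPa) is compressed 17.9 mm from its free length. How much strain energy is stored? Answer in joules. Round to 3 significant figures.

0.478 J

k = Gd⁴/(8D³N_a) = (77.4×10³)(8.5⁴)/(8·89.0³·24) = 2.985 N/mm
U = ½kδ² = 0.5 × 2.985 × 17.9² = 478.21 N·mm = 0.47821 J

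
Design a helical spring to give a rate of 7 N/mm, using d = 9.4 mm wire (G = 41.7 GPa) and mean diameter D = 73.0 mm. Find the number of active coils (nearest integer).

15

N_a = Gd⁴/(8D³k) = (41.7×10³ × 9.4⁴)/(8 × 73.0³ × 7)
    = 3.25572e+08 / 2.1785e+07 = 14.94 → 15 coils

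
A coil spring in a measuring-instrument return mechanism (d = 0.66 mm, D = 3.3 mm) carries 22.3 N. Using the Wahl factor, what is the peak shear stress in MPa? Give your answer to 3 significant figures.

Spring index C = D/d = 3.3/0.66 = 5.0000
K_W = (4C−1)/(4C−4) + 0.615/C = 19.000/16.000 + 0.1230 = 1.3105
τ₀ = 8FD/(πd³) = 8·22.3·3.3/(π·0.66³) = 588.72/0.9032 = 651.82 MPa
τ_max = K·τ₀ = 1.3105 × 651.82 = 854.21 MPa

854 MPa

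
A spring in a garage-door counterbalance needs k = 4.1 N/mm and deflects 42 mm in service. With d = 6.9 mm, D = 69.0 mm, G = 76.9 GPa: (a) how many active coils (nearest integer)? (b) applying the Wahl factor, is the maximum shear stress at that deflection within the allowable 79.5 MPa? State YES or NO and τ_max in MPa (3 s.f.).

(a) 16 coils; (b) NO, τ_max = 107 MPa

N_a = Gd⁴/(8D³k) = (76.9×10³)(6.9⁴)/(8·69.0³·4.1) = 16.18 → N_a = 16
Actual rate k = Gd⁴/(8D³·16) = 4.1454 N/mm
Working load F = kδ = 4.1454·42 = 174.11 N
C = 69.0/6.9 = 10.0000; K_W = (4C−1)/(4C−4)+0.615/C = 1.1448
τ_max = K_W·8FD/(πd³) = 1.1448·93.123 = 106.61 MPa
τ_max > 79.5 MPa → exceeds allowable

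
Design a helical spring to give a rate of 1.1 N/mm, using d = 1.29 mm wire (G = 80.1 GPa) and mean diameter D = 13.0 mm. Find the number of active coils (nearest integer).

N_a = Gd⁴/(8D³k) = (80.1×10³ × 1.29⁴)/(8 × 13.0³ × 1.1)
    = 221815 / 19333.6 = 11.47 → 11 coils

11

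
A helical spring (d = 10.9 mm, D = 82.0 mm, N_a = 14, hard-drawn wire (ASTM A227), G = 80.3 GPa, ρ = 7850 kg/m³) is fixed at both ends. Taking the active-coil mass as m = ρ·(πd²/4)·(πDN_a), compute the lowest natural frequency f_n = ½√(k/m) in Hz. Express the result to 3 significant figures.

k = Gd⁴/(8D³N_a) = (80.3×10³)(10.9⁴)/(8·82.0³·14) = 18.355 N/mm = 18355 N/m
Wire length L = πDN_a = π·82.0·14 = 3606.5 mm
m = ρ·(πd²/4)·L = 7850 × 93.313×10⁻⁶ m² × 3.6065 m = 2.6418 kg
f_n = ½√(k/m) = 0.5·√(18355/2.6418) = 0.5·√(6948) = 41.677 Hz

41.7 Hz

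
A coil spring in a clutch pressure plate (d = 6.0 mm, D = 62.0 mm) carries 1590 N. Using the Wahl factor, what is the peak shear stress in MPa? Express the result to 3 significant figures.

Spring index C = D/d = 62.0/6.0 = 10.3333
K_W = (4C−1)/(4C−4) + 0.615/C = 40.333/37.333 + 0.0595 = 1.1399
τ₀ = 8FD/(πd³) = 8·1590·62.0/(π·6.0³) = 788640/678.58 = 1162.2 MPa
τ_max = K·τ₀ = 1.1399 × 1162.2 = 1324.7 MPa

1320 MPa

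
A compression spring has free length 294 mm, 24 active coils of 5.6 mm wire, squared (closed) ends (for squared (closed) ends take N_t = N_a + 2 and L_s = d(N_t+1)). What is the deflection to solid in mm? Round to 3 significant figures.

N_t = 26; L_s = 5.6·27 = 151.2 mm
δ_solid = L₀ − L_s = 294 − 151.2 = 142.8 mm

143 mm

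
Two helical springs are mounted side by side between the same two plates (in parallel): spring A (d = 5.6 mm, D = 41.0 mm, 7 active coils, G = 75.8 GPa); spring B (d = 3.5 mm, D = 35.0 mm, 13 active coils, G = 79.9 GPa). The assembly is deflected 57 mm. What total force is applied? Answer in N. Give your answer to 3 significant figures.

1250 N

k_A = Gd⁴/(8D³N_a) = (75.8×10³)(5.6⁴)/(8·41.0³·7) = 19.314 N/mm
k_B = Gd⁴/(8D³N_a) = (79.9×10³)(3.5⁴)/(8·35.0³·13) = 2.6889 N/mm
Parallel: k_eq = 19.314 + 2.6889 = 22.003 N/mm
F = k_eq·δ = 22.003·57 = 1254.2 N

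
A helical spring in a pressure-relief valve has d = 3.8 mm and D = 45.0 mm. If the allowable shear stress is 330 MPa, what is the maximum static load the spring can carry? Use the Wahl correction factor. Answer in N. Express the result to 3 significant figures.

141 N

C = D/d = 45.0/3.8 = 11.8421
K_W = (4C−1)/(4C−4) + 0.615/C = 46.368/43.368 + 0.0519 = 1.1211
τ_max = K·8FD/(πd³) → F_max = τ_allow·πd³/(8DK)
F_max = 330·π·3.8³/(8·45.0·1.1211) = 56887/403.6 = 140.95 N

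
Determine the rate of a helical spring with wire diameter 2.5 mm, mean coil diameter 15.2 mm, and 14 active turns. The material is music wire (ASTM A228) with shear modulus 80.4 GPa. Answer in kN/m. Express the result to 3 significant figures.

k = Gd⁴/(8D³N_a) = (80.4×10³ × 2.5⁴) / (8 × 15.2³ × 14)
  = 3.14062e+06 / 393322 = 7.9849 N/mm

7.98 kN/m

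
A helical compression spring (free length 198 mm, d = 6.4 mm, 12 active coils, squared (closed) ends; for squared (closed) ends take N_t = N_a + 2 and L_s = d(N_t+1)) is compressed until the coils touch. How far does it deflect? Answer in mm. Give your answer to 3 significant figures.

102 mm

N_t = 14; L_s = 6.4·15 = 96 mm
δ_solid = L₀ − L_s = 198 − 96 = 102 mm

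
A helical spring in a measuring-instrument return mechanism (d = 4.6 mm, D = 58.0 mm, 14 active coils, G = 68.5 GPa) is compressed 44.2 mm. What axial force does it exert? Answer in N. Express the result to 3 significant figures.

k = Gd⁴/(8D³N_a) = (68.5×10³)(4.6⁴)/(8·58.0³·14) = 1.4035 N/mm
F = k·δ = 1.4035 × 44.2 = 62.036 N

62.0 N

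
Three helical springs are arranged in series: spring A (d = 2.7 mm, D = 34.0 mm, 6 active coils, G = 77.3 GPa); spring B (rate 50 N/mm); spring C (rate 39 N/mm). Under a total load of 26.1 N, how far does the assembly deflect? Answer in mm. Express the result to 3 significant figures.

k_A = Gd⁴/(8D³N_a) = (77.3×10³)(2.7⁴)/(8·34.0³·6) = 2.1775 N/mm
Series: 1/k_eq = 1/2.1775 + 1/50 + 1/39 = 0.50488; k_eq = 1.9806 N/mm
δ = F/k_eq = 26.1/1.9806 = 13.177 mm

13.2 mm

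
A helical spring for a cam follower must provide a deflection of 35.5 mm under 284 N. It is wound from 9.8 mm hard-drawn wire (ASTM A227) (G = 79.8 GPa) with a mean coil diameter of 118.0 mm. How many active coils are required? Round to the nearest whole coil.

Required rate k = F/δ = 284/35.5 = 8 N/mm
N_a = Gd⁴/(8D³k) = (79.8×10³ × 9.8⁴)/(8 × 118.0³ × 8)
    = 7.3605e+08 / 1.05154e+08 = 7 → 7 coils

7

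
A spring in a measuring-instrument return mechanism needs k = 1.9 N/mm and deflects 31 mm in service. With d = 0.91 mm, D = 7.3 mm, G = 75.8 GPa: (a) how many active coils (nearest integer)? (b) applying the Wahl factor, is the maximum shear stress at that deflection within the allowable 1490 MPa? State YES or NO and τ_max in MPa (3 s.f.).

(a) 9 coils; (b) NO, τ_max = 1680 MPa

N_a = Gd⁴/(8D³k) = (75.8×10³)(0.91⁴)/(8·7.3³·1.9) = 8.791 → N_a = 9
Actual rate k = Gd⁴/(8D³·9) = 1.8558 N/mm
Working load F = kδ = 1.8558·31 = 57.53 N
C = 7.3/0.91 = 8.0220; K_W = (4C−1)/(4C−4)+0.615/C = 1.1835
τ_max = K_W·8FD/(πd³) = 1.1835·1419.2 = 1679.5 MPa
τ_max > 1490 MPa → exceeds allowable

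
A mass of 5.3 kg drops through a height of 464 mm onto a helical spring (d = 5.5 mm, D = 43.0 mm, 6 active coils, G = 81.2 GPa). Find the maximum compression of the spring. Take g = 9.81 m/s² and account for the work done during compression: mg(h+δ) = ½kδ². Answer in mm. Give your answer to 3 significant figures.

52.5 mm

k = Gd⁴/(8D³N_a) = (81.2×10³)(5.5⁴)/(8·43.0³·6) = 19.47 N/mm
W = mg = 5.3 × 9.81 = 51.993 N
½kδ² − Wδ − Wh = 0 → δ = (W + √(W² + 2kWh))/k
δ = (51.993 + √(2703.3 + 939405))/19.47 = (51.993 + 970.62)/19.47 = 52.523 mm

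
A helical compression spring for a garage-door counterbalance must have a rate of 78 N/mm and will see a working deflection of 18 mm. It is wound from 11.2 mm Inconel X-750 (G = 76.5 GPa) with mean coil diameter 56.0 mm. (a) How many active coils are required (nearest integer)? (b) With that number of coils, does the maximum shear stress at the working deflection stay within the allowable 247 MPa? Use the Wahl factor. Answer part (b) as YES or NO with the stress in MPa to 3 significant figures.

(a) 11 coils; (b) YES, τ_max = 186 MPa

N_a = Gd⁴/(8D³k) = (76.5×10³)(11.2⁴)/(8·56.0³·78) = 10.98 → N_a = 11
Actual rate k = Gd⁴/(8D³·11) = 77.891 N/mm
Working load F = kδ = 77.891·18 = 1402 N
C = 56.0/11.2 = 5.0000; K_W = (4C−1)/(4C−4)+0.615/C = 1.3105
τ_max = K_W·8FD/(πd³) = 1.3105·142.31 = 186.5 MPa
τ_max ≤ 247 MPa → acceptable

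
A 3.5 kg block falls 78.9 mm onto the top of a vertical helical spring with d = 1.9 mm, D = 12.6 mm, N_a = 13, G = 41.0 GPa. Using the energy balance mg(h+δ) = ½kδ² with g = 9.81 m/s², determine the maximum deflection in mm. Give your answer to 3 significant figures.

k = Gd⁴/(8D³N_a) = (41.0×10³)(1.9⁴)/(8·12.6³·13) = 2.5683 N/mm
W = mg = 3.5 × 9.81 = 34.335 N
½kδ² − Wδ − Wh = 0 → δ = (W + √(W² + 2kWh))/k
δ = (34.335 + √(1178.9 + 13915.5))/2.5683 = (34.335 + 122.86)/2.5683 = 61.204 mm

61.2 mm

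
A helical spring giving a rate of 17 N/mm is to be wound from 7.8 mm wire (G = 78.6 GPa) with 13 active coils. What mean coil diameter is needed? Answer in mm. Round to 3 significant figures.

54.8 mm

D = (Gd⁴/(8N_a·k))^(1/3) = (78.6×10³·7.8⁴/(8·13·17))^(1/3)
  = (164558)^(1/3) = 54.7990 mm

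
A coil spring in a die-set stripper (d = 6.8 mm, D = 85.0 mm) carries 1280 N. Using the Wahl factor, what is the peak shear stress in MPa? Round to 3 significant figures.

982 MPa

Spring index C = D/d = 85.0/6.8 = 12.5000
K_W = (4C−1)/(4C−4) + 0.615/C = 49.000/46.000 + 0.0492 = 1.1144
τ₀ = 8FD/(πd³) = 8·1280·85.0/(π·6.8³) = 870400/987.82 = 881.13 MPa
τ_max = K·τ₀ = 1.1144 × 881.13 = 981.95 MPa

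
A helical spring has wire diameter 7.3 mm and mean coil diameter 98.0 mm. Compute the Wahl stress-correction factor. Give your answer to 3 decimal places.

1.106

C = D/d = 98.0/7.3 = 13.4247
K_W = (4C−1)/(4C−4) + 0.615/C = 52.699/49.699 + 0.0458 = 1.1062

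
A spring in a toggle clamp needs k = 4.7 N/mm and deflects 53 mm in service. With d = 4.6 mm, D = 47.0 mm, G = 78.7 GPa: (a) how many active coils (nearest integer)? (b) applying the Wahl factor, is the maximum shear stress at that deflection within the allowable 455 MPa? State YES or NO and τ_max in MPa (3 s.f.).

(a) 9 coils; (b) YES, τ_max = 351 MPa

N_a = Gd⁴/(8D³k) = (78.7×10³)(4.6⁴)/(8·47.0³·4.7) = 9.027 → N_a = 9
Actual rate k = Gd⁴/(8D³·9) = 4.7139 N/mm
Working load F = kδ = 4.7139·53 = 249.84 N
C = 47.0/4.6 = 10.2174; K_W = (4C−1)/(4C−4)+0.615/C = 1.1416
τ_max = K_W·8FD/(πd³) = 1.1416·307.2 = 350.69 MPa
τ_max ≤ 455 MPa → acceptable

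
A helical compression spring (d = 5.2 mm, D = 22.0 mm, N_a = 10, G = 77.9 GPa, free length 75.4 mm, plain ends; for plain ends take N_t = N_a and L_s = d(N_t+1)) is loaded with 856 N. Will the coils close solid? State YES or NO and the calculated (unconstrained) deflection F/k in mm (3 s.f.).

k = Gd⁴/(8D³N_a) = (77.9×10³)(5.2⁴)/(8·22.0³·10) = 66.864 N/mm
N_t = 10; L_s = 5.2·11 = 57.2 mm; δ_solid = L₀ − L_s = 75.4 − 57.2 = 18.2 mm
δ = F/k = 856/66.864 = 12.802 mm
δ < δ_solid → spring does not go solid

NO, δ = 12.8 mm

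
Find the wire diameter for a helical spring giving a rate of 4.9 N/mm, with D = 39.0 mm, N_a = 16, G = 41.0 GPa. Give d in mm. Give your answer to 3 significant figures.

5.49 mm

d = (8D³N_a·k / G)^(1/4) = (8·39.0³·16·4.9 / (41.0×10³))^0.25
  = (907.44)^0.25 = 5.4885 mm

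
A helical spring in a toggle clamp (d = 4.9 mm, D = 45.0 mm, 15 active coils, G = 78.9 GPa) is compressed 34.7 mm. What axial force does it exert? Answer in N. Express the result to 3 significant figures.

144 N

k = Gd⁴/(8D³N_a) = (78.9×10³)(4.9⁴)/(8·45.0³·15) = 4.1595 N/mm
F = k·δ = 4.1595 × 34.7 = 144.34 N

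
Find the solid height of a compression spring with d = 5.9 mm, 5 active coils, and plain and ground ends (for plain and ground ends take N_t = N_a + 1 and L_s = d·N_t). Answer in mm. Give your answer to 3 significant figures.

plain and ground ends: N_t = N_a + 1 = 5 + 1 = 6
L_s = d·N_t = 5.9 × 6 = 35.4 mm

35.4 mm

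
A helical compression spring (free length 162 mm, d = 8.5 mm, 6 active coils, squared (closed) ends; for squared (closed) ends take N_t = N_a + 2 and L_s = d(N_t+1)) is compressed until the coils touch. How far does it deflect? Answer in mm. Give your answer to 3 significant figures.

N_t = 8; L_s = 8.5·9 = 76.5 mm
δ_solid = L₀ − L_s = 162 − 76.5 = 85.5 mm

85.5 mm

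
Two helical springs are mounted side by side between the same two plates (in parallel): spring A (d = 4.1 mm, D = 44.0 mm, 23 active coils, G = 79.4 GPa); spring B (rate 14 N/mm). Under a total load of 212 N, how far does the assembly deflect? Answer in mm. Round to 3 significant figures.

k_A = Gd⁴/(8D³N_a) = (79.4×10³)(4.1⁴)/(8·44.0³·23) = 1.4315 N/mm
Parallel: k_eq = 1.4315 + 14 = 15.431 N/mm
δ = F/k_eq = 212/15.431 = 13.738 mm

13.7 mm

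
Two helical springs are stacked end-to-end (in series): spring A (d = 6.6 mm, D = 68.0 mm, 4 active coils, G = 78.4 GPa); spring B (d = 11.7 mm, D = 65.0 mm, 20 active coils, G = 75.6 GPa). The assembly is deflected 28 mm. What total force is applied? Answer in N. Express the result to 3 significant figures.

284 N

k_A = Gd⁴/(8D³N_a) = (78.4×10³)(6.6⁴)/(8·68.0³·4) = 14.785 N/mm
k_B = Gd⁴/(8D³N_a) = (75.6×10³)(11.7⁴)/(8·65.0³·20) = 32.241 N/mm
Series: 1/k_eq = 1/14.785 + 1/32.241 = 0.098654; k_eq = 10.136 N/mm
F = k_eq·δ = 10.136·28 = 283.82 N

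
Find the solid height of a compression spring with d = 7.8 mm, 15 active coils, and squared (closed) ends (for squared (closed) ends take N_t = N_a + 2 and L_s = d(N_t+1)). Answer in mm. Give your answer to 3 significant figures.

140 mm

squared (closed) ends: N_t = N_a + 2 = 15 + 2 = 17
L_s = d·(N_t+1) = 7.8 × 18 = 140.4 mm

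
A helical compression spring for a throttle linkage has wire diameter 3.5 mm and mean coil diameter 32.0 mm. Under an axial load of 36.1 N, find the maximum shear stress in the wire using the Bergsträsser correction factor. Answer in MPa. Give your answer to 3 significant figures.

78.8 MPa

Spring index C = D/d = 32.0/3.5 = 9.1429
K_B = (4C+2)/(4C−3) = 38.571/33.571 = 1.1489
τ₀ = 8FD/(πd³) = 8·36.1·32.0/(π·3.5³) = 9241.6/134.7 = 68.611 MPa
τ_max = K·τ₀ = 1.1489 × 68.611 = 78.83 MPa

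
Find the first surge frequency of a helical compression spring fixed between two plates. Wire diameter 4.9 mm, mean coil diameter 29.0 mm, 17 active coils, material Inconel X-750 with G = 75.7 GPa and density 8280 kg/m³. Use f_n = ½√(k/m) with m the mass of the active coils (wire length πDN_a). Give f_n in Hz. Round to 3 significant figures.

117 Hz

k = Gd⁴/(8D³N_a) = (75.7×10³)(4.9⁴)/(8·29.0³·17) = 13.157 N/mm = 13157 N/m
Wire length L = πDN_a = π·29.0·17 = 1548.8 mm
m = ρ·(πd²/4)·L = 8280 × 18.857×10⁻⁶ m² × 1.5488 m = 0.24183 kg
f_n = ½√(k/m) = 0.5·√(13157/0.24183) = 0.5·√(54405) = 116.62 Hz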